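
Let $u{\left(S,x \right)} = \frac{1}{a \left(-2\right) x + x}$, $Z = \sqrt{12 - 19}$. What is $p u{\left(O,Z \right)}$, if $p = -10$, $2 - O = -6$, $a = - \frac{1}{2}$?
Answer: $\frac{5 i \sqrt{7}}{7} \approx 1.8898 i$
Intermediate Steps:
$a = - \frac{1}{2}$ ($a = \left(-1\right) \frac{1}{2} = - \frac{1}{2} \approx -0.5$)
$O = 8$ ($O = 2 - -6 = 2 + 6 = 8$)
$Z = i \sqrt{7}$ ($Z = \sqrt{-7} = i \sqrt{7} \approx 2.6458 i$)
$u{\left(S,x \right)} = \frac{1}{2 x}$ ($u{\left(S,x \right)} = \frac{1}{\left(- \frac{1}{2}\right) \left(-2\right) x + x} = \frac{1}{1 x + x} = \frac{1}{x + x} = \frac{1}{2 x}$)
$p u{\left(O,Z \right)} = - 10 \frac{1}{2 i \sqrt{7}} = - 10 \frac{\left(- \frac{1}{7}\right) i \sqrt{7}}{2} = - 10 \left(- \frac{i \sqrt{7}}{14}\right) = \frac{5 i \sqrt{7}}{7}$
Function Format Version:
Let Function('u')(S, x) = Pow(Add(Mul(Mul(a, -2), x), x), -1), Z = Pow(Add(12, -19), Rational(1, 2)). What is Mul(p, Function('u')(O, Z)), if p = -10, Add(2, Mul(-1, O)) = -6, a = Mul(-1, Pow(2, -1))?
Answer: Mul(Rational(5, 7), I, Pow(7, Rational(1, 2))) ≈ Mul(1.8898, I)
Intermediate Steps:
a = Rational(-1, 2) (a = Mul(-1, Rational(1, 2)) = Rational(-1, 2) ≈ -0.50000)
O = 8 (O = Add(2, Mul(-1, -6)) = Add(2, 6) = 8)
Z = Mul(I, Pow(7, Rational(1, 2))) (Z = Pow(-7, Rational(1, 2)) = Mul(I, Pow(7, Rational(1, 2))) ≈ Mul(2.6458, I))
Function('u')(S, x) = Mul(Rational(1, 2), Pow(x, -1)) (Function('u')(S, x) = Pow(Add(Mul(Mul(Rational(-1, 2), -2), x), x), -1) = Pow(Add(Mul(1, x), x), -1) = Pow(Add(x, x), -1) = Pow(Mul(2, x), -1) = Mul(Rational(1, 2), Pow(x, -1)))
Mul(p, Function('u')(O, Z)) = Mul(-10, Mul(Rational(1, 2), Pow(Mul(I, Pow(7, Rational(1, 2))), -1))) = Mul(-10, Mul(Rational(1, 2), Mul(Rational(-1, 7), I, Pow(7, Rational(1, 2))))) = Mul(-10, Mul(Rational(-1, 14), I, Pow(7, Rational(1, 2)))) = Mul(Rational(5, 7), I, Pow(7, Rational(1, 2)))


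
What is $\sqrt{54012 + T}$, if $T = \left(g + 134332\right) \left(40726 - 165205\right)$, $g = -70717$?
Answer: $i \sqrt{7918677573} \approx 88987.0 i$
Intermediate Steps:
$T = -7918731585$ ($T = \left(-70717 + 134332\right) \left(40726 - 165205\right) = 63615 \left(-124479\right) = -7918731585$)
$\sqrt{54012 + T} = \sqrt{54012 - 7918731585} = \sqrt{-7918677573} = i \sqrt{7918677573}$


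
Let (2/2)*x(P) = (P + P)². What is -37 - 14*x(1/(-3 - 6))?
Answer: -3053/81 ≈ -37.691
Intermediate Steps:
x(P) = 4*P² (x(P) = (P + P)² = (2*P)² = 4*P²)
-37 - 14*x(1/(-3 - 6)) = -37 - 56*(1/(-3 - 6))² = -37 - 56*(1/(-9))² = -37 - 56*(-⅑)² = -37 - 56/81 = -3053/81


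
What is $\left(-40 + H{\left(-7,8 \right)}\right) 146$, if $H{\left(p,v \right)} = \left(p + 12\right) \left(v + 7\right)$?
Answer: $5110$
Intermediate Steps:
$H{\left(p,v \right)} = \left(7 + v\right) \left(12 + p\right)$ ($H{\left(p,v \right)} = \left(12 + p\right) \left(7 + v\right) = \left(7 + v\right) \left(12 + p\right)$)
$\left(-40 + H{\left(-7,8 \right)}\right) 146 = \left(-40 + \left(84 + 7 \left(-7\right) + 12 \cdot 8 - 56\right)\right) 146 = \left(-40 + \left(84 - 49 + 96 - 56\right)\right) 146 = \left(-40 + 75\right) 146 = 35 \cdot 146 = 5110$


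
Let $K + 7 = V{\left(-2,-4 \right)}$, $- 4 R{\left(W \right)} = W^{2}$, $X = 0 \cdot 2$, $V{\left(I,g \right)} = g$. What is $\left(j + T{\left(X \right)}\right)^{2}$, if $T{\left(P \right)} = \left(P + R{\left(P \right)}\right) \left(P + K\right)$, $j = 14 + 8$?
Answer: $484$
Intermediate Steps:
$X = 0$
$R{\left(W \right)} = - \frac{W^{2}}{4}$
$j = 22$
$K = -11$ ($K = -7 - 4 = -11$)
$T{\left(P \right)} = \left(-11 + P\right) \left(P - \frac{P^{2}}{4}\right)$ ($T{\left(P \right)} = \left(P - \frac{P^{2}}{4}\right) \left(P - 11\right) = \left(P - \frac{P^{2}}{4}\right) \left(-11 + P\right) = \left(-11 + P\right) \left(P - \frac{P^{2}}{4}\right)$)
$\left(j + T{\left(X \right)}\right)^{2} = \left(22 + \frac{1}{4} \cdot 0 \left(-44 - 0^{2} + 15 \cdot 0\right)\right)^{2} = \left(22 + \frac{1}{4} \cdot 0 \left(-44 - 0 + 0\right)\right)^{2} = \left(22 + \frac{1}{4} \cdot 0 \left(-44 + 0 + 0\right)\right)^{2} = \left(22 + \frac{1}{4} \cdot 0 \left(-44\right)\right)^{2} = \left(22 + 0\right)^{2} = 22^{2} = 484$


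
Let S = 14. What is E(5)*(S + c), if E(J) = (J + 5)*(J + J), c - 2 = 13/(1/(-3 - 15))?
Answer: -21800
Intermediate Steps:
c = -232 (c = 2 + 13/(1/(-3 - 15)) = 2 + 13/(1/(-18)) = 2 + 13/(-1/18) = 2 + 13*(-18) = 2 - 234 = -232)
E(J) = 2*J*(5 + J) (E(J) = (5 + J)*(2*J) = 2*J*(5 + J))
E(5)*(S + c) = (2*5*(5 + 5))*(14 - 232) = (2*5*10)*(-218) = 100*(-218) = -21800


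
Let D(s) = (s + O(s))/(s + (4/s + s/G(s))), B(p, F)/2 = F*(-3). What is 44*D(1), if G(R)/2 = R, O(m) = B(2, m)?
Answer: -40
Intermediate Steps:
B(p, F) = -6*F (B(p, F) = 2*(F*(-3)) = 2*(-3*F) = -6*F)
O(m) = -6*m
G(R) = 2*R
D(s) = -5*s/(½ + s + 4/s) (D(s) = (s - 6*s)/(s + (4/s + s/((2*s)))) = (-5*s)/(s + (4/s + s*(1/(2*s)))) = (-5*s)/(s + (4/s + ½)) = (-5*s)/(s + (½ + 4/s)) = (-5*s)/(½ + s + 4/s) = -5*s/(½ + s + 4/s))
44*D(1) = 44*(-10*1²/(8 + 1 + 2*1²)) = 44*(-10*1/(8 + 1 + 2*1)) = 44*(-10*1/(8 + 1 + 2)) = 44*(-10*1/11) = 44*(-10*1*1/11) = 44*(-10/11) = -40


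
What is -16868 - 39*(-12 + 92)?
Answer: -19988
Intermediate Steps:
-16868 - 39*(-12 + 92) = -16868 - 39*80 = -16868 - 1*3120 = -16868 - 3120 = -19988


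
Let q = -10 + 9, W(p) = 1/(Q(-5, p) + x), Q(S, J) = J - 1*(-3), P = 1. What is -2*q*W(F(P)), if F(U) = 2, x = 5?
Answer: ⅕ ≈ 0.20000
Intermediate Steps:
Q(S, J) = 3 + J (Q(S, J) = J + 3 = 3 + J)
W(p) = 1/(8 + p) (W(p) = 1/((3 + p) + 5) = 1/(8 + p))
q = -1
-2*q*W(F(P)) = -(-2)/(8 + 2) = -(-2)/10 = -2*(-⅒) = ⅕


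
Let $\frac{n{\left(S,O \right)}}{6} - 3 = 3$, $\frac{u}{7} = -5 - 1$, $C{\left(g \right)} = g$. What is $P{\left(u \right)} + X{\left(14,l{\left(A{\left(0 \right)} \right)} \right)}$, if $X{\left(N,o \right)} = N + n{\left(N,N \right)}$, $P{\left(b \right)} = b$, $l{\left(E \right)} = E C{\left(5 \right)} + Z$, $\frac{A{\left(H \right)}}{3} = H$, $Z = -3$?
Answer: $8$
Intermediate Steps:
$A{\left(H \right)} = 3 H$
$u = -42$ ($u = 7 \left(-5 - 1\right) = 7 \left(-6\right) = -42$)
$l{\left(E \right)} = -3 + 5 E$ ($l{\left(E \right)} = E 5 - 3 = 5 E - 3 = -3 + 5 E$)
$n{\left(S,O \right)} = 36$ ($n{\left(S,O \right)} = 18 + 6 \cdot 3 = 18 + 18 = 36$)
$X{\left(N,o \right)} = 36 + N$ ($X{\left(N,o \right)} = N + 36 = 36 + N$)
$P{\left(u \right)} + X{\left(14,l{\left(A{\left(0 \right)} \right)} \right)} = -42 + \left(36 + 14\right) = -42 + 50 = 8$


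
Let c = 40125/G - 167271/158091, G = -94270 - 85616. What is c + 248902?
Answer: 786480850746019/3159817514 ≈ 2.4890e+5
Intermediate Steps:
G = -179886
c = -4048123609/3159817514 (c = 40125/(-179886) - 167271/158091 = 40125*(-1/179886) - 167271*1/158091 = -13375/59962 - 55757/52697 = -4048123609/3159817514 ≈ -1.2811)
c + 248902 = -4048123609/3159817514 + 248902 = 786480850746019/3159817514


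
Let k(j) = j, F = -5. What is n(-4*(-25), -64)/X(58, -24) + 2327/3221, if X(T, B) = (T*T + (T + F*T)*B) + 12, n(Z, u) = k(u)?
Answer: 1287909/1800539 ≈ 0.71529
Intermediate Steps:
n(Z, u) = u
X(T, B) = 12 + T² - 4*B*T (X(T, B) = (T*T + (T - 5*T)*B) + 12 = (T² + (-4*T)*B) + 12 = (T² - 4*B*T) + 12 = 12 + T² - 4*B*T)
n(-4*(-25), -64)/X(58, -24) + 2327/3221 = -64/(12 + 58² - 4*(-24)*58) + 2327/3221 = -64/(12 + 3364 + 5568) + 2327*(1/3221) = -64/8944 + 2327/3221 = -64*1/8944 + 2327/3221 = -4/559 + 2327/3221 = 1287909/1800539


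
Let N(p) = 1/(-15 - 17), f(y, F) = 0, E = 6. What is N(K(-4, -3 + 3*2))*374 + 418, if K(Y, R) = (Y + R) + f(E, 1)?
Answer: 6501/16 ≈ 406.31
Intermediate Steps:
K(Y, R) = R + Y (K(Y, R) = (Y + R) + 0 = (R + Y) + 0 = R + Y)
N(p) = -1/32 (N(p) = 1/(-32) = -1/32)
N(K(-4, -3 + 3*2))*374 + 418 = -1/32*374 + 418 = -187/16 + 418 = 6501/16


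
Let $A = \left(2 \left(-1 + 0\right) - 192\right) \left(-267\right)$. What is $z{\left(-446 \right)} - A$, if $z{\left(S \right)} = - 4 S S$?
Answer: $-847462$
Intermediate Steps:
$z{\left(S \right)} = - 4 S^{2}$
$A = 51798$ ($A = \left(2 \left(-1\right) - 192\right) \left(-267\right) = \left(-2 - 192\right) \left(-267\right) = \left(-194\right) \left(-267\right) = 51798$)
$z{\left(-446 \right)} - A = - 4 \left(-446\right)^{2} - 51798 = \left(-4\right) 198916 - 51798 = -795664 - 51798 = -847462$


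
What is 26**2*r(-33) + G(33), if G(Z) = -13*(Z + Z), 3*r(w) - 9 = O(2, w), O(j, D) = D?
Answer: -6266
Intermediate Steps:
r(w) = 3 + w/3
G(Z) = -26*Z
26**2*r(-33) + G(33) = 26**2*(3 + (1/3)*(-33)) - 26*33 = 676*(3 - 11) - 858 = 676*(-8) - 858 = -5408 - 858 = -6266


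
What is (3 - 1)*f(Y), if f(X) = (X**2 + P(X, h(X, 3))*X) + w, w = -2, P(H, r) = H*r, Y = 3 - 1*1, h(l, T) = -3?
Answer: -20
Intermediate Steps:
Y = 2 (Y = 3 - 1 = 2)
f(X) = -2 - 2*X**2 (f(X) = (X**2 + (X*(-3))*X) - 2 = (X**2 + (-3*X)*X) - 2 = (X**2 - 3*X**2) - 2 = -2*X**2 - 2 = -2 - 2*X**2)
(3 - 1)*f(Y) = (3 - 1)*(-2 - 2*2**2) = 2*(-2 - 2*4) = 2*(-2 - 8) = 2*(-10) = -20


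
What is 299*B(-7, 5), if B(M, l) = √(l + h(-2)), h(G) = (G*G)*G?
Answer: 299*I*√3 ≈ 517.88*I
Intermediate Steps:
h(G) = G³ (h(G) = G²*G = G³)
B(M, l) = √(-8 + l) (B(M, l) = √(l + (-2)³) = √(l - 8) = √(-8 + l))
299*B(-7, 5) = 299*√(-8 + 5) = 299*√(-3) = 299*(I*√3) = 299*I*√3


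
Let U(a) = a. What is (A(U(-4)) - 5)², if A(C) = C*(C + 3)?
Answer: 1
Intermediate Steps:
A(C) = C*(3 + C)
(A(U(-4)) - 5)² = (-4*(3 - 4) - 5)² = (-4*(-1) - 5)² = (4 - 5)² = (-1)² = 1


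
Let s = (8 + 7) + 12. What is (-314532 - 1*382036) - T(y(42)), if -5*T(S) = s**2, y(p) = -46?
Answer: -3482111/5 ≈ -6.9642e+5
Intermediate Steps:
s = 27 (s = 15 + 12 = 27)
T(S) = -729/5 (T(S) = -1/5*27**2 = -1/5*729 = -729/5)
(-314532 - 1*382036) - T(y(42)) = (-314532 - 1*382036) - 1*(-729/5) = (-314532 - 382036) + 729/5 = -696568 + 729/5 = -3482111/5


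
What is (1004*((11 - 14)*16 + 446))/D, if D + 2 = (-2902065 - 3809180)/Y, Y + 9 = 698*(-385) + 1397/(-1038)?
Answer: 13933397373571/801045919 ≈ 17394.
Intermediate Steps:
Y = -278952479/1038 (Y = -9 + (698*(-385) + 1397/(-1038)) = -9 + (-268730 + 1397*(-1/1038)) = -9 + (-268730 - 1397/1038) = -9 - 278943137/1038 = -278952479/1038 ≈ -2.6874e+5)
D = 6408367352/278952479 (D = -2 + (-2902065 - 3809180)/(-278952479/1038) = -2 - 6711245*(-1038/278952479) = -2 + 6966272310/278952479 = 6408367352/278952479 ≈ 22.973)
(1004*((11 - 14)*16 + 446))/D = (1004*((11 - 14)*16 + 446))/(6408367352/278952479) = (1004*(-3*16 + 446))*(278952479/6408367352) = (1004*(-48 + 446))*(278952479/6408367352) = (1004*398)*(278952479/6408367352) = 399592*(278952479/6408367352) = 13933397373571/801045919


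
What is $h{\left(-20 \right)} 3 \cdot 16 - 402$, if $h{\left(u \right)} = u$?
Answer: $-1362$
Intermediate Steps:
$h{\left(-20 \right)} 3 \cdot 16 - 402 = - 20 \cdot 3 \cdot 16 - 402 = \left(-20\right) 48 - 402 = -960 - 402 = -1362$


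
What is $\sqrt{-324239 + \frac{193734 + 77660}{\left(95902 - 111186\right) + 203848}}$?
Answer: $\frac{i \sqrt{2882178649821682}}{94282} \approx 569.42 i$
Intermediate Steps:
$\sqrt{-324239 + \frac{193734 + 77660}{\left(95902 - 111186\right) + 203848}} = \sqrt{-324239 + \frac{271394}{\left(95902 - 111186\right) + 203848}} = \sqrt{-324239 + \frac{271394}{-15284 + 203848}} = \sqrt{-324239 + \frac{271394}{188564}} = \sqrt{-324239 + 271394 \cdot \frac{1}{188564}} = \sqrt{-324239 + \frac{135697}{94282}} = \sqrt{- \frac{30569765701}{94282}} = \frac{i \sqrt{2882178649821682}}{94282}$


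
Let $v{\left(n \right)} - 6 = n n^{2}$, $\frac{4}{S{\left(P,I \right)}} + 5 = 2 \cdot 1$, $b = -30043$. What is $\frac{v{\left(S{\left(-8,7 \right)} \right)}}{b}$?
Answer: $- \frac{98}{811161} \approx -0.00012081$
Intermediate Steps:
$S{\left(P,I \right)} = - \frac{4}{3}$ ($S{\left(P,I \right)} = \frac{4}{-5 + 2 \cdot 1} = \frac{4}{-5 + 2} = \frac{4}{-3} = 4 \left(- \frac{1}{3}\right) = - \frac{4}{3}$)
$v{\left(n \right)} = 6 + n^{3}$ ($v{\left(n \right)} = 6 + n n^{2} = 6 + n^{3}$)
$\frac{v{\left(S{\left(-8,7 \right)} \right)}}{b} = \frac{6 + \left(- \frac{4}{3}\right)^{3}}{-30043} = \left(6 - \frac{64}{27}\right) \left(- \frac{1}{30043}\right) = \frac{98}{27} \left(- \frac{1}{30043}\right) = - \frac{98}{811161}$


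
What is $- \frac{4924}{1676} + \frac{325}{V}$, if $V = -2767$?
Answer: $- \frac{3542352}{1159373} \approx -3.0554$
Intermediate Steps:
$- \frac{4924}{1676} + \frac{325}{V} = - \frac{4924}{1676} + \frac{325}{-2767} = \left(-4924\right) \frac{1}{1676} + 325 \left(- \frac{1}{2767}\right) = - \frac{1231}{419} - \frac{325}{2767} = - \frac{3542352}{1159373}$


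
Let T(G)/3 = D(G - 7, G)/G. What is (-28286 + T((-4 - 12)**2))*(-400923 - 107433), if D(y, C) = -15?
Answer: 920284619229/64 ≈ 1.4379e+10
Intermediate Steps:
T(G) = -45/G (T(G) = 3*(-15/G) = -45/G)
(-28286 + T((-4 - 12)**2))*(-400923 - 107433) = (-28286 - 45/(-4 - 12)**2)*(-400923 - 107433) = (-28286 - 45/((-16)**2))*(-508356) = (-28286 - 45/256)*(-508356) = -7241261/256*(-508356) = 920284619229/64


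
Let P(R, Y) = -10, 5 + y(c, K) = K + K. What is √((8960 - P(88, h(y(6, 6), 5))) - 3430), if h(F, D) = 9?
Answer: 2*√1385 ≈ 74.431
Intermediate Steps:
y(c, K) = -5 + 2*K (y(c, K) = -5 + (K + K) = -5 + 2*K)
√((8960 - P(88, h(y(6, 6), 5))) - 3430) = √((8960 - 1*(-10)) - 3430) = √((8960 + 10) - 3430) = √(8970 - 3430) = √5540 = 2*√1385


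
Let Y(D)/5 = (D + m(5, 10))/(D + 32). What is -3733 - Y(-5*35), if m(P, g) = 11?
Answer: -534639/143 ≈ -3738.7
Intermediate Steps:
Y(D) = 5*(11 + D)/(32 + D) (Y(D) = 5*((D + 11)/(D + 32)) = 5*((11 + D)/(32 + D)) = 5*(11 + D)/(32 + D))
-3733 - Y(-5*35) = -3733 - 5*(11 - 5*35)/(32 - 5*35) = -3733 - 5*(11 - 175)/(32 - 175) = -3733 - 5*(-164)/(-143) = -3733 - 5*(-1)*(-164)/143 = -3733 - 1*820/143 = -3733 - 820/143 = -534639/143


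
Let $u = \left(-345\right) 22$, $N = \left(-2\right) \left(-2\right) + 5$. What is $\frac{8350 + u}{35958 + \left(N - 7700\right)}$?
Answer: $\frac{760}{28267} \approx 0.026886$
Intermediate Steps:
$N = 9$ ($N = 4 + 5 = 9$)
$u = -7590$
$\frac{8350 + u}{35958 + \left(N - 7700\right)} = \frac{8350 - 7590}{35958 + \left(9 - 7700\right)} = \frac{760}{35958 + \left(9 - 7700\right)} = \frac{760}{35958 - 7691} = \frac{760}{28267}$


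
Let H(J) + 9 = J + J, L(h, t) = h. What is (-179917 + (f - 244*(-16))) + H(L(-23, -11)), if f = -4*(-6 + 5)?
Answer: -176064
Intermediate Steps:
f = 4 (f = -4*(-1) = 4)
H(J) = -9 + 2*J (H(J) = -9 + (J + J) = -9 + 2*J)
(-179917 + (f - 244*(-16))) + H(L(-23, -11)) = (-179917 + (4 - 244*(-16))) + (-9 + 2*(-23)) = (-179917 + (4 + 3904)) + (-9 - 46) = (-179917 + 3908) - 55 = -176009 - 55 = -176064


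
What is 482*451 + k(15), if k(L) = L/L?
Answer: 217383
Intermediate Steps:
k(L) = 1
482*451 + k(15) = 482*451 + 1 = 217382 + 1 = 217383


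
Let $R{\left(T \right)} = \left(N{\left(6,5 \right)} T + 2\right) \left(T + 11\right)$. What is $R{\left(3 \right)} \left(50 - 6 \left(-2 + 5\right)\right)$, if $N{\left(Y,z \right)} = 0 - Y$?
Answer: $-7168$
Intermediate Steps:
$N{\left(Y,z \right)} = - Y$
$R{\left(T \right)} = \left(2 - 6 T\right) \left(11 + T\right)$ ($R{\left(T \right)} = \left(\left(-1\right) 6 T + 2\right) \left(T + 11\right) = \left(- 6 T + 2\right) \left(11 + T\right) = \left(2 - 6 T\right) \left(11 + T\right)$)
$R{\left(3 \right)} \left(50 - 6 \left(-2 + 5\right)\right) = \left(22 - 192 - 6 \cdot 3^{2}\right) \left(50 - 6 \left(-2 + 5\right)\right) = \left(22 - 192 - 54\right) \left(50 - 18\right) = \left(-224\right) 32 = -7168$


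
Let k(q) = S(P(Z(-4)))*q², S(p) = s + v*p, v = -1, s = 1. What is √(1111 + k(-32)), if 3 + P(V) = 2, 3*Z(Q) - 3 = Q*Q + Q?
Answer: 9*√39 ≈ 56.205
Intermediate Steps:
Z(Q) = 1 + Q/3 + Q²/3 (Z(Q) = 1 + (Q*Q + Q)/3 = 1 + (Q² + Q)/3 = 1 + (Q + Q²)/3 = 1 + (Q/3 + Q²/3) = 1 + Q/3 + Q²/3)
P(V) = -1 (P(V) = -3 + 2 = -1)
S(p) = 1 - p
k(q) = 2*q² (k(q) = (1 - 1*(-1))*q² = (1 + 1)*q² = 2*q²)
√(1111 + k(-32)) = √(1111 + 2*(-32)²) = √(1111 + 2*1024) = √(1111 + 2048) = √3159 = 9*√39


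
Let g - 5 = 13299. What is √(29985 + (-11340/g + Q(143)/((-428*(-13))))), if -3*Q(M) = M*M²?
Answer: √33978280756114239/1067646 ≈ 172.65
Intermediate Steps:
g = 13304 (g = 5 + 13299 = 13304)
Q(M) = -M³/3 (Q(M) = -M*M²/3 = -M³/3)
√(29985 + (-11340/g + Q(143)/((-428*(-13))))) = √(29985 + (-11340/13304 + (-⅓*143³)/((-428*(-13))))) = √(29985 + (-11340*1/13304 - ⅓*2924207/5564)) = √(29985 + (-2835/3326 - 2924207/3*1/5564)) = √(29985 + (-2835/3326 - 224939/1284)) = √(29985 - 375893627/2135292) = √(63650836993/2135292) = √33978280756114239/1067646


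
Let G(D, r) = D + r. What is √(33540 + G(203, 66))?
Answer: √33809 ≈ 183.87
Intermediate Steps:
√(33540 + G(203, 66)) = √(33540 + (203 + 66)) = √(33540 + 269) = √33809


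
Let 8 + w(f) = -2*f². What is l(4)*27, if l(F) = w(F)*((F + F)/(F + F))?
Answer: -1080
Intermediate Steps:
w(f) = -8 - 2*f²
l(F) = -8 - 2*F² (l(F) = (-8 - 2*F²)*((F + F)/(F + F)) = (-8 - 2*F²)*((2*F)/((2*F))) = (-8 - 2*F²)*((2*F)*(1/(2*F))) = (-8 - 2*F²)*1 = -8 - 2*F²)
l(4)*27 = (-8 - 2*4²)*27 = (-8 - 2*16)*27 = (-8 - 32)*27 = -40*27 = -1080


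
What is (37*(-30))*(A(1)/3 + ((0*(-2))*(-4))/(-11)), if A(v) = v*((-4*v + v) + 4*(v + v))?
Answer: -1850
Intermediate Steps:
A(v) = 5*v**2 (A(v) = v*(-3*v + 4*(2*v)) = v*(-3*v + 8*v) = v*(5*v) = 5*v**2)
(37*(-30))*(A(1)/3 + ((0*(-2))*(-4))/(-11)) = (37*(-30))*((5*1**2)/3 + ((0*(-2))*(-4))/(-11)) = -1110*((5*1)*(1/3) + (0*(-4))*(-1/11)) = -1110*(5*(1/3) + 0*(-1/11)) = -1110*(5/3 + 0) = -1110*5/3 = -1850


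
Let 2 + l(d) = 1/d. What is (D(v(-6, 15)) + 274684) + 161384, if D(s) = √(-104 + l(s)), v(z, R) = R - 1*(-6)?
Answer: 436068 + 5*I*√1869/21 ≈ 4.3607e+5 + 10.293*I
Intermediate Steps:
l(d) = -2 + 1/d
v(z, R) = 6 + R (v(z, R) = R + 6 = 6 + R)
D(s) = √(-106 + 1/s) (D(s) = √(-104 + (-2 + 1/s)) = √(-106 + 1/s))
(D(v(-6, 15)) + 274684) + 161384 = (√(-106 + 1/(6 + 15)) + 274684) + 161384 = (√(-106 + 1/21) + 274684) + 161384 = (√(-2225/21) + 274684) + 161384 = (5*I*√1869/21 + 274684) + 161384 = (274684 + 5*I*√1869/21) + 161384 = 436068 + 5*I*√1869/21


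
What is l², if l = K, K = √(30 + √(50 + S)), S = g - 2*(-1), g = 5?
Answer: 30 + √57 ≈ 37.550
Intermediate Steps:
S = 7 (S = 5 - 2*(-1) = 5 + 2 = 7)
K = √(30 + √57) (K = √(30 + √(50 + 7)) = √(30 + √57) ≈ 6.1278)
l = √(30 + √57) ≈ 6.1278
l² = (√(30 + √57))² = 30 + √57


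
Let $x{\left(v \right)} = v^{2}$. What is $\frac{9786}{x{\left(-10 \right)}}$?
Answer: $\frac{4893}{50} \approx 97.86$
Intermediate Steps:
$\frac{9786}{x{\left(-10 \right)}} = \frac{9786}{\left(-10\right)^{2}} = \frac{9786}{100} = 9786 \cdot \frac{1}{100} = \frac{4893}{50}$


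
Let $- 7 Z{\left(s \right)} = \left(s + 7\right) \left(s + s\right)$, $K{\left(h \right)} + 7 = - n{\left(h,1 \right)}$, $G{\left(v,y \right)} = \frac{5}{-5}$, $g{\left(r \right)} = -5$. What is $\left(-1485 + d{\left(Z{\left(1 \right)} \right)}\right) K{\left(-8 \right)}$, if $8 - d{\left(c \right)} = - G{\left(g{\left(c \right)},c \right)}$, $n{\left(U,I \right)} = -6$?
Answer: $1478$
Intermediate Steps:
$G{\left(v,y \right)} = -1$ ($G{\left(v,y \right)} = 5 \left(- \frac{1}{5}\right) = -1$)
$K{\left(h \right)} = -1$ ($K{\left(h \right)} = -7 - -6 = -7 + 6 = -1$)
$Z{\left(s \right)} = - \frac{2 s \left(7 + s\right)}{7}$ ($Z{\left(s \right)} = - \frac{\left(s + 7\right) \left(s + s\right)}{7} = - \frac{\left(7 + s\right) 2 s}{7} = - \frac{2 s \left(7 + s\right)}{7}$)
$d{\left(c \right)} = 7$ ($d{\left(c \right)} = 8 - \left(-1\right) \left(-1\right) = 8 - 1 = 7$)
$\left(-1485 + d{\left(Z{\left(1 \right)} \right)}\right) K{\left(-8 \right)} = \left(-1485 + 7\right) \left(-1\right) = \left(-1478\right) \left(-1\right) = 1478$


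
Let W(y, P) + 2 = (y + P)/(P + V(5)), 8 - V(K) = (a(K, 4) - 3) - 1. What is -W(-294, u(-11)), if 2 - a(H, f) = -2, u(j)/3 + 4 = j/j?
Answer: -301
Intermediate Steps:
u(j) = -9 (u(j) = -12 + 3*(j/j) = -12 + 3*1 = -12 + 3 = -9)
a(H, f) = 4 (a(H, f) = 2 - 1*(-2) = 2 + 2 = 4)
V(K) = 8 (V(K) = 8 - ((4 - 3) - 1) = 8 - (1 - 1) = 8 - 1*0 = 8 + 0 = 8)
W(y, P) = -2 + (P + y)/(8 + P) (W(y, P) = -2 + (y + P)/(P + 8) = -2 + (P + y)/(8 + P))
-W(-294, u(-11)) = -(-16 - 294 - 1*(-9))/(8 - 9) = -(-16 - 294 + 9)/(-1) = -(-1)*(-301) = -1*301 = -301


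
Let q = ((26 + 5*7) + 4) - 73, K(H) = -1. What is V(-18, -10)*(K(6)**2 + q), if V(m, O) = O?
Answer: 70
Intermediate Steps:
q = -8 (q = ((26 + 35) + 4) - 73 = (61 + 4) - 73 = 65 - 73 = -8)
V(-18, -10)*(K(6)**2 + q) = -10*((-1)**2 - 8) = -10*(1 - 8) = -10*(-7) = 70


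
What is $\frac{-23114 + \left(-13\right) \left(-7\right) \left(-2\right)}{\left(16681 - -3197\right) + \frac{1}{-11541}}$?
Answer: $- \frac{268859136}{229411997} \approx -1.1719$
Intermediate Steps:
$\frac{-23114 + \left(-13\right) \left(-7\right) \left(-2\right)}{\left(16681 - -3197\right) + \frac{1}{-11541}} = \frac{-23114 + 91 \left(-2\right)}{\left(16681 + 3197\right) - \frac{1}{11541}} = \frac{-23114 - 182}{19878 - \frac{1}{11541}} = - \frac{23296}{\frac{229411997}{11541}} = \left(-23296\right) \frac{11541}{229411997} = - \frac{268859136}{229411997}$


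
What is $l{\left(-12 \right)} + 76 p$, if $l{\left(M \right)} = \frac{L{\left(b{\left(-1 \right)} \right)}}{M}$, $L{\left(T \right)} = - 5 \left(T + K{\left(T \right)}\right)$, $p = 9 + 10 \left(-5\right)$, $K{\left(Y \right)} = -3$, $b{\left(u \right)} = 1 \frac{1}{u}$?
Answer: $- \frac{9353}{3} \approx -3117.7$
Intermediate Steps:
$b{\left(u \right)} = \frac{1}{u}$
$p = -41$ ($p = 9 - 50 = -41$)
$L{\left(T \right)} = 15 - 5 T$ ($L{\left(T \right)} = - 5 \left(T - 3\right) = - 5 \left(-3 + T\right) = 15 - 5 T$)
$l{\left(M \right)} = \frac{20}{M}$ ($l{\left(M \right)} = \frac{15 - \frac{5}{-1}}{M} = \frac{15 - -5}{M} = \frac{15 + 5}{M} = \frac{20}{M}$)
$l{\left(-12 \right)} + 76 p = \frac{20}{-12} + 76 \left(-41\right) = 20 \left(- \frac{1}{12}\right) - 3116 = - \frac{5}{3} - 3116 = - \frac{9353}{3}$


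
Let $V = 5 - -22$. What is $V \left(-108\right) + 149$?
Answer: $-2767$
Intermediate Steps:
$V = 27$ ($V = 5 + 22 = 27$)
$V \left(-108\right) + 149 = 27 \left(-108\right) + 149 = -2916 + 149 = -2767$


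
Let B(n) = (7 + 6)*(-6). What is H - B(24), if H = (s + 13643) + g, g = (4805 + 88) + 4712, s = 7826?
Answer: 31152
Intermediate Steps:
g = 9605 (g = 4893 + 4712 = 9605)
B(n) = -78 (B(n) = 13*(-6) = -78)
H = 31074 (H = (7826 + 13643) + 9605 = 21469 + 9605 = 31074)
H - B(24) = 31074 - 1*(-78) = 31074 + 78 = 31152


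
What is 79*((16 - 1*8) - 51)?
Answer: -3397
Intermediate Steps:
79*((16 - 1*8) - 51) = 79*((16 - 8) - 51) = 79*(8 - 51) = 79*(-43) = -3397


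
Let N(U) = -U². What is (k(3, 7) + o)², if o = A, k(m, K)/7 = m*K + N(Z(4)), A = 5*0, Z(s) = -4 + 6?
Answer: 14161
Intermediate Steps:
Z(s) = 2
A = 0
k(m, K) = -28 + 7*K*m (k(m, K) = 7*(m*K - 1*2²) = 7*(K*m - 1*4) = 7*(K*m - 4) = 7*(-4 + K*m) = -28 + 7*K*m)
o = 0
(k(3, 7) + o)² = ((-28 + 7*7*3) + 0)² = ((-28 + 147) + 0)² = (119 + 0)² = 119² = 14161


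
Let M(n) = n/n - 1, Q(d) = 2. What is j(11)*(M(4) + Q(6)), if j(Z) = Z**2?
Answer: 242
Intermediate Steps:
M(n) = 0 (M(n) = 1 - 1 = 0)
j(11)*(M(4) + Q(6)) = 11**2*(0 + 2) = 121*2 = 242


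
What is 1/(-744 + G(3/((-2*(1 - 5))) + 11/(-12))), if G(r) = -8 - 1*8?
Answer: -1/760 ≈ -0.0013158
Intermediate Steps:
G(r) = -16 (G(r) = -8 - 8 = -16)
1/(-744 + G(3/((-2*(1 - 5))) + 11/(-12))) = 1/(-744 - 16) = 1/(-760) = -1/760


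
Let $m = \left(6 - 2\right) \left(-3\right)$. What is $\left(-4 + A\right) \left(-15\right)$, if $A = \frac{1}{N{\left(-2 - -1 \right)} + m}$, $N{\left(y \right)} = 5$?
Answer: $\frac{435}{7} \approx 62.143$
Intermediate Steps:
$m = -12$ ($m = 4 \left(-3\right) = -12$)
$A = - \frac{1}{7}$ ($A = \frac{1}{5 - 12} = \frac{1}{-7} = - \frac{1}{7} \approx -0.14286$)
$\left(-4 + A\right) \left(-15\right) = \left(-4 - \frac{1}{7}\right) \left(-15\right) = \left(- \frac{29}{7}\right) \left(-15\right) = \frac{435}{7}$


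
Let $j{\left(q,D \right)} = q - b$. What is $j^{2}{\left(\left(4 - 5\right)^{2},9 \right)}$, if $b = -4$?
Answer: $25$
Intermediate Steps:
$j{\left(q,D \right)} = 4 + q$ ($j{\left(q,D \right)} = q - -4 = q + 4 = 4 + q$)
$j^{2}{\left(\left(4 - 5\right)^{2},9 \right)} = \left(4 + \left(4 - 5\right)^{2}\right)^{2} = \left(4 + \left(-1\right)^{2}\right)^{2} = \left(4 + 1\right)^{2} = 5^{2} = 25$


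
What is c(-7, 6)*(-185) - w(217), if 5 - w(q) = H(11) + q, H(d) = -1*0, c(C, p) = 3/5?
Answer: 101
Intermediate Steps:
c(C, p) = ⅗ (c(C, p) = 3*(⅕) = ⅗)
H(d) = 0
w(q) = 5 - q (w(q) = 5 - (0 + q) = 5 - q)
c(-7, 6)*(-185) - w(217) = (⅗)*(-185) - (5 - 1*217) = -111 - (5 - 217) = -111 - 1*(-212) = -111 + 212 = 101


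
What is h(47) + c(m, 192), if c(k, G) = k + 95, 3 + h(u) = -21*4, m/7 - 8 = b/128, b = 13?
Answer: 8283/128 ≈ 64.711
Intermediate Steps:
m = 7259/128 (m = 56 + 7*(13/128) = 56 + 91/128 = 7259/128 ≈ 56.711)
h(u) = -87 (h(u) = -3 - 21*4 = -3 - 84 = -87)
c(k, G) = 95 + k
h(47) + c(m, 192) = -87 + (95 + 7259/128) = -87 + 19419/128 = 8283/128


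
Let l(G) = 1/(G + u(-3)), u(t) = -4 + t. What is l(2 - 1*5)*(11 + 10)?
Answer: -21/10 ≈ -2.1000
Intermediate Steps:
l(G) = 1/(-7 + G) (l(G) = 1/(G + (-4 - 3)) = 1/(G - 7) = 1/(-7 + G))
l(2 - 1*5)*(11 + 10) = (11 + 10)/(-7 + (2 - 1*5)) = 21/(-7 + (2 - 5)) = 21/(-7 - 3) = 21/(-10) = -⅒*21 = -21/10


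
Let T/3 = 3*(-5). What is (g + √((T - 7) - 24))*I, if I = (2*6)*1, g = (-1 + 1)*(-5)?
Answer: 24*I*√19 ≈ 104.61*I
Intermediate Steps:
g = 0 (g = 0*(-5) = 0)
I = 12 (I = 12*1 = 12)
T = -45 (T = 3*(3*(-5)) = 3*(-15) = -45)
(g + √((T - 7) - 24))*I = (0 + √((-45 - 7) - 24))*12 = (0 + √(-52 - 24))*12 = (0 + √(-76))*12 = (0 + 2*I*√19)*12 = (2*I*√19)*12 = 24*I*√19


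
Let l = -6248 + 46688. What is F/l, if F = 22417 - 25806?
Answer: -3389/40440 ≈ -0.083803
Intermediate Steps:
F = -3389
l = 40440
F/l = -3389/40440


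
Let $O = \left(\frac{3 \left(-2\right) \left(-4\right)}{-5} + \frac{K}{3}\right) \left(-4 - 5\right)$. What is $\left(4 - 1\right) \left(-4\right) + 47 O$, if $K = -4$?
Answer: $\frac{12912}{5} \approx 2582.4$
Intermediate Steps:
$O = \frac{276}{5}$ ($O = \left(\frac{3 \left(-2\right) \left(-4\right)}{-5} - \frac{4}{3}\right) \left(-4 - 5\right) = \left(\left(-6\right) \left(-4\right) \left(- \frac{1}{5}\right) - \frac{4}{3}\right) \left(-9\right) = \left(24 \left(- \frac{1}{5}\right) - \frac{4}{3}\right) \left(-9\right) = \left(- \frac{24}{5} - \frac{4}{3}\right) \left(-9\right) = \left(- \frac{92}{15}\right) \left(-9\right) = \frac{276}{5} \approx 55.2$)
$\left(4 - 1\right) \left(-4\right) + 47 O = \left(4 - 1\right) \left(-4\right) + 47 \cdot \frac{276}{5} = 3 \left(-4\right) + \frac{12972}{5} = -12 + \frac{12972}{5} = \frac{12912}{5}$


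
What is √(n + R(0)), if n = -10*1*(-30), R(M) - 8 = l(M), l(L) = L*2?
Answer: 2*√77 ≈ 17.550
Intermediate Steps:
l(L) = 2*L
R(M) = 8 + 2*M
n = 300 (n = -10*(-30) = 300)
√(n + R(0)) = √(300 + (8 + 2*0)) = √(300 + (8 + 0)) = √(300 + 8) = √308 = 2*√77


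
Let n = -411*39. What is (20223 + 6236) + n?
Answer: 10430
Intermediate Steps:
n = -16029
(20223 + 6236) + n = (20223 + 6236) - 16029 = 26459 - 16029 = 10430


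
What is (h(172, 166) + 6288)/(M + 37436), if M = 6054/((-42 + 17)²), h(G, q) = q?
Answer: 2016875/11701777 ≈ 0.17236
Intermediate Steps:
M = 6054/625 (M = 6054/((-25)²) = 6054/625 ≈ 9.6864)
(h(172, 166) + 6288)/(M + 37436) = (166 + 6288)/(6054/625 + 37436) = 6454/(23403554/625) = 6454*(625/23403554) = 2016875/11701777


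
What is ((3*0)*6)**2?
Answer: 0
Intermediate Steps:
((3*0)*6)**2 = (0*6)**2 = 0**2 = 0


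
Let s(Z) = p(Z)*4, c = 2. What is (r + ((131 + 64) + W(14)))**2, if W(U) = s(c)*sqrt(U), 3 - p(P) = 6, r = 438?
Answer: 402705 - 15192*sqrt(14) ≈ 3.4586e+5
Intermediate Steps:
p(P) = -3 (p(P) = 3 - 1*6 = 3 - 6 = -3)
s(Z) = -12 (s(Z) = -3*4 = -12)
W(U) = -12*sqrt(U)
(r + ((131 + 64) + W(14)))**2 = (438 + ((131 + 64) - 12*sqrt(14)))**2 = (438 + (195 - 12*sqrt(14)))**2 = (633 - 12*sqrt(14))**2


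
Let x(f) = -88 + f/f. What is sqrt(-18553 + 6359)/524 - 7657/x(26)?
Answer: 7657/87 + I*sqrt(12194)/524 ≈ 88.011 + 0.21074*I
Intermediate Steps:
x(f) = -87 (x(f) = -88 + 1 = -87)
sqrt(-18553 + 6359)/524 - 7657/x(26) = sqrt(-18553 + 6359)/524 - 7657/(-87) = sqrt(-12194)*(1/524) - 7657*(-1/87) = (I*sqrt(12194))*(1/524) + 7657/87 = I*sqrt(12194)/524 + 7657/87 = 7657/87 + I*sqrt(12194)/524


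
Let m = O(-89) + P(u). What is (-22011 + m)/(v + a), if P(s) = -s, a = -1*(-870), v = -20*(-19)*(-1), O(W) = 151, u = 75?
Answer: -4387/98 ≈ -44.765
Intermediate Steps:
v = -380 (v = 380*(-1) = -380)
a = 870
m = 76 (m = 151 - 1*75 = 151 - 75 = 76)
(-22011 + m)/(v + a) = (-22011 + 76)/(-380 + 870) = -21935/490 = -21935*1/490 = -4387/98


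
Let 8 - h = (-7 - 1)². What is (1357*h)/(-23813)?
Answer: 75992/23813 ≈ 3.1912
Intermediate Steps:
h = -56 (h = 8 - (-7 - 1)² = 8 - 1*(-8)² = 8 - 1*64 = 8 - 64 = -56)
(1357*h)/(-23813) = (1357*(-56))/(-23813) = -75992*(-1/23813) = 75992/23813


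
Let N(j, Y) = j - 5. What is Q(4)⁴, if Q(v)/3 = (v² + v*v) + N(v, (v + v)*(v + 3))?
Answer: 74805201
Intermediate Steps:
N(j, Y) = -5 + j
Q(v) = -15 + 3*v + 6*v² (Q(v) = 3*((v² + v*v) + (-5 + v)) = 3*((v² + v²) + (-5 + v)) = 3*(2*v² + (-5 + v)) = 3*(-5 + v + 2*v²) = -15 + 3*v + 6*v²)
Q(4)⁴ = (-15 + 3*4 + 6*4²)⁴ = (-15 + 12 + 6*16)⁴ = (-15 + 12 + 96)⁴ = 93⁴ = 74805201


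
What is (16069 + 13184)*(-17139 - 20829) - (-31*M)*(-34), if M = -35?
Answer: -1110641014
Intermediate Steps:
(16069 + 13184)*(-17139 - 20829) - (-31*M)*(-34) = (16069 + 13184)*(-17139 - 20829) - (-31*(-35))*(-34) = 29253*(-37968) - 1085*(-34) = -1110677904 - 1*(-36890) = -1110677904 + 36890 = -1110641014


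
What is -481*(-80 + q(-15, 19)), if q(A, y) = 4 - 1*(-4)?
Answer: 34632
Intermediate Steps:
q(A, y) = 8 (q(A, y) = 4 + 4 = 8)
-481*(-80 + q(-15, 19)) = -481*(-80 + 8) = -481*(-72) = 34632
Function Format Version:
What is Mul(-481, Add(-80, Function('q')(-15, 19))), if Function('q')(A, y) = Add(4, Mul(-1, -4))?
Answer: 34632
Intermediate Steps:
Function('q')(A, y) = 8 (Function('q')(A, y) = Add(4, 4) = 8)
Mul(-481, Add(-80, Function('q')(-15, 19))) = Mul(-481, Add(-80, 8)) = Mul(-481, -72) = 34632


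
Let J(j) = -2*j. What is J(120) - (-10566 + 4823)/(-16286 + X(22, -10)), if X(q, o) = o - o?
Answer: -3914383/16286 ≈ -240.35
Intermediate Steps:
X(q, o) = 0
J(120) - (-10566 + 4823)/(-16286 + X(22, -10)) = -2*120 - (-10566 + 4823)/(-16286 + 0) = -240 - (-5743)/(-16286) = -240 - (-5743)*(-1)/16286 = -240 - 1*5743/16286 = -240 - 5743/16286 = -3914383/16286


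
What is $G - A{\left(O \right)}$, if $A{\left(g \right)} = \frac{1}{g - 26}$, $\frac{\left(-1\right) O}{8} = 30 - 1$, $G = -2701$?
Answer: $- \frac{696857}{258} \approx -2701.0$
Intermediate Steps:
$O = -232$ ($O = - 8 \left(30 - 1\right) = \left(-8\right) 29 = -232$)
$A{\left(g \right)} = \frac{1}{-26 + g}$
$G - A{\left(O \right)} = -2701 - \frac{1}{-26 - 232} = -2701 - \frac{1}{-258} = -2701 - - \frac{1}{258} = -2701 + \frac{1}{258} = - \frac{696857}{258}$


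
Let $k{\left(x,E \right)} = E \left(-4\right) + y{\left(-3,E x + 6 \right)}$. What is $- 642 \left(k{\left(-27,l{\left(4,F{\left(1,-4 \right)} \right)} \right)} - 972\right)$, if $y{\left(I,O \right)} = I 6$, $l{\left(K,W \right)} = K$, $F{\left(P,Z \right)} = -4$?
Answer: $645852$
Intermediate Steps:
$y{\left(I,O \right)} = 6 I$
$k{\left(x,E \right)} = -18 - 4 E$ ($k{\left(x,E \right)} = E \left(-4\right) + 6 \left(-3\right) = - 4 E - 18 = -18 - 4 E$)
$- 642 \left(k{\left(-27,l{\left(4,F{\left(1,-4 \right)} \right)} \right)} - 972\right) = - 642 \left(\left(-18 - 16\right) - 972\right) = - 642 \left(-34 - 972\right) = \left(-642\right) \left(-1006\right) = 645852$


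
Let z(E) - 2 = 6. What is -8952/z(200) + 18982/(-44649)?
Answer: -49981213/44649 ≈ -1119.4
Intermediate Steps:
z(E) = 8 (z(E) = 2 + 6 = 8)
-8952/z(200) + 18982/(-44649) = -8952/8 + 18982/(-44649) = -8952*⅛ + 18982*(-1/44649) = -1119 - 18982/44649 = -49981213/44649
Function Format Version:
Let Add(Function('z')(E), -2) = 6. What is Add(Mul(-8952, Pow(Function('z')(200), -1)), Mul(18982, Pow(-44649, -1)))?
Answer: Rational(-49981213, 44649) ≈ -1119.4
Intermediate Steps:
Function('z')(E) = 8 (Function('z')(E) = Add(2, 6) = 8)
Add(Mul(-8952, Pow(Function('z')(200), -1)), Mul(18982, Pow(-44649, -1))) = Add(Mul(-8952, Pow(8, -1)), Mul(18982, Pow(-44649, -1))) = Add(Mul(-8952, Rational(1, 8)), Mul(18982, Rational(-1, 44649))) = Add(-1119, Rational(-18982, 44649)) = Rational(-49981213, 44649)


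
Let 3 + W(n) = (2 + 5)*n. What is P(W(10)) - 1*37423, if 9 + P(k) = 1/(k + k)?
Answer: -5015887/134 ≈ -37432.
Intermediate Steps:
W(n) = -3 + 7*n (W(n) = -3 + (2 + 5)*n = -3 + 7*n)
P(k) = -9 + 1/(2*k) (P(k) = -9 + 1/(k + k) = -9 + 1/(2*k))
P(W(10)) - 1*37423 = (-9 + 1/(2*(-3 + 7*10))) - 1*37423 = (-9 + 1/(2*(-3 + 70))) - 37423 = (-9 + (1/2)/67) - 37423 = (-9 + (1/2)*(1/67)) - 37423 = (-9 + 1/134) - 37423 = -1205/134 - 37423 = -5015887/134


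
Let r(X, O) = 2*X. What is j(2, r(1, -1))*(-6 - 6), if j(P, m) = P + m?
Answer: -48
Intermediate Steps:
j(2, r(1, -1))*(-6 - 6) = (2 + 2*1)*(-6 - 6) = (2 + 2)*(-12) = 4*(-12) = -48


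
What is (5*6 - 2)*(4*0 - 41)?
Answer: -1148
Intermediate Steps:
(5*6 - 2)*(4*0 - 41) = (30 - 2)*(0 - 41) = 28*(-41) = -1148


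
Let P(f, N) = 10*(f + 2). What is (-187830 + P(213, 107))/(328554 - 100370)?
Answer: -2110/2593 ≈ -0.81373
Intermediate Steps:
P(f, N) = 20 + 10*f (P(f, N) = 10*(2 + f) = 20 + 10*f)
(-187830 + P(213, 107))/(328554 - 100370) = (-187830 + (20 + 10*213))/(328554 - 100370) = (-187830 + (20 + 2130))/228184 = (-187830 + 2150)*(1/228184) = -185680*1/228184 = -2110/2593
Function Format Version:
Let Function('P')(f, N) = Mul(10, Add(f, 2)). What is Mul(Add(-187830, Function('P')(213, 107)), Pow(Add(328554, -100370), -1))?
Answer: Rational(-2110, 2593) ≈ -0.81373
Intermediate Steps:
Function('P')(f, N) = Add(20, Mul(10, f)) (Function('P')(f, N) = Mul(10, Add(2, f)) = Add(20, Mul(10, f)))
Mul(Add(-187830, Function('P')(213, 107)), Pow(Add(328554, -100370), -1)) = Mul(Add(-187830, Add(20, Mul(10, 213))), Pow(Add(328554, -100370), -1)) = Mul(Add(-187830, Add(20, 2130)), Pow(228184, -1)) = Mul(Add(-187830, 2150), Rational(1, 228184)) = Mul(-185680, Rational(1, 228184)) = Rational(-2110, 2593)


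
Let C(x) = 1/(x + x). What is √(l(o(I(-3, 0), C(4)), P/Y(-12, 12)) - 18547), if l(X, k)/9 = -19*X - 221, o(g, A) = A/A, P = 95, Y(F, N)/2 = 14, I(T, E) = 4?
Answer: I*√20707 ≈ 143.9*I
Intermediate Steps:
Y(F, N) = 28 (Y(F, N) = 2*14 = 28)
C(x) = 1/(2*x)
o(g, A) = 1
l(X, k) = -1989 - 171*X (l(X, k) = 9*(-19*X - 221) = 9*(-221 - 19*X) = -1989 - 171*X)
√(l(o(I(-3, 0), C(4)), P/Y(-12, 12)) - 18547) = √((-1989 - 171*1) - 18547) = √((-1989 - 171) - 18547) = √(-2160 - 18547) = √(-20707) = I*√20707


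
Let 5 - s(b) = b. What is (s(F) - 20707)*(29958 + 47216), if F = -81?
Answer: -1591405054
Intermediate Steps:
s(b) = 5 - b
(s(F) - 20707)*(29958 + 47216) = ((5 - 1*(-81)) - 20707)*(29958 + 47216) = ((5 + 81) - 20707)*77174 = (86 - 20707)*77174 = -20621*77174 = -1591405054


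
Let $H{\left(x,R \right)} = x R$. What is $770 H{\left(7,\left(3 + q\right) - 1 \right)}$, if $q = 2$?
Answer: $21560$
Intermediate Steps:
$H{\left(x,R \right)} = R x$
$770 H{\left(7,\left(3 + q\right) - 1 \right)} = 770 \left(\left(3 + 2\right) - 1\right) 7 = 770 \left(5 - 1\right) 7 = 770 \cdot 4 \cdot 7 = 770 \cdot 28 = 21560$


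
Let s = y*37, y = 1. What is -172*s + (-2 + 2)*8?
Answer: -6364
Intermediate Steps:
s = 37 (s = 1*37 = 37)
-172*s + (-2 + 2)*8 = -172*37 + (-2 + 2)*8 = -6364 + 0*8 = -6364 + 0 = -6364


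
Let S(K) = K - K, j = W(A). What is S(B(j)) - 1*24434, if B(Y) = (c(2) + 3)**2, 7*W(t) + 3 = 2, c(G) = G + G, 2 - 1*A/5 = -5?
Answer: -24434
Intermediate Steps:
A = 35 (A = 10 - 5*(-5) = 10 + 25 = 35)
c(G) = 2*G
W(t) = -1/7 (W(t) = -3/7 + (1/7)*2 = -3/7 + 2/7 = -1/7)
j = -1/7 ≈ -0.14286
B(Y) = 49 (B(Y) = (2*2 + 3)**2 = (4 + 3)**2 = 7**2 = 49)
S(K) = 0
S(B(j)) - 1*24434 = 0 - 1*24434 = 0 - 24434 = -24434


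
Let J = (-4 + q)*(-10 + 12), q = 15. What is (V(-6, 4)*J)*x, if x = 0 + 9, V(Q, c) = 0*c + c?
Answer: 792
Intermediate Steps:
V(Q, c) = c (V(Q, c) = 0 + c = c)
J = 22 (J = (-4 + 15)*(-10 + 12) = 11*2 = 22)
x = 9
(V(-6, 4)*J)*x = (4*22)*9 = 88*9 = 792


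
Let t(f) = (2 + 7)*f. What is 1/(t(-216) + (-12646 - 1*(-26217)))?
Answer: 1/11627 ≈ 8.6007e-5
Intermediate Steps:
t(f) = 9*f
1/(t(-216) + (-12646 - 1*(-26217))) = 1/(9*(-216) + (-12646 - 1*(-26217))) = 1/(-1944 + (-12646 + 26217)) = 1/(-1944 + 13571) = 1/11627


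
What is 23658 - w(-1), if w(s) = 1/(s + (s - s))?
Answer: 23659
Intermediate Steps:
w(s) = 1/s (w(s) = 1/(s + 0) = 1/s)
23658 - w(-1) = 23658 - 1/(-1) = 23658 - 1*(-1) = 23658 + 1 = 23659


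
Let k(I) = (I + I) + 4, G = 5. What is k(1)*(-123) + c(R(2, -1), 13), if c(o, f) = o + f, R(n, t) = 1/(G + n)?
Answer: -5074/7 ≈ -724.86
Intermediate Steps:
R(n, t) = 1/(5 + n)
k(I) = 4 + 2*I (k(I) = 2*I + 4 = 4 + 2*I)
c(o, f) = f + o
k(1)*(-123) + c(R(2, -1), 13) = (4 + 2*1)*(-123) + (13 + 1/(5 + 2)) = (4 + 2)*(-123) + (13 + 1/7) = 6*(-123) + (13 + ⅐) = -738 + 92/7 = -5074/7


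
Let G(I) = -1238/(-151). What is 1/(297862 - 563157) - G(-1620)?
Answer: -328435361/40059545 ≈ -8.1987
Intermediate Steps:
G(I) = 1238/151 (G(I) = -1238*(-1/151) = 1238/151)
1/(297862 - 563157) - G(-1620) = 1/(297862 - 563157) - 1*1238/151 = 1/(-265295) - 1238/151 = -1/265295 - 1238/151 = -328435361/40059545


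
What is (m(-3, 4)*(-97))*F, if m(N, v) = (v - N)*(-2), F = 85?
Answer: 115430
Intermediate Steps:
m(N, v) = -2*v + 2*N
(m(-3, 4)*(-97))*F = ((-2*4 + 2*(-3))*(-97))*85 = ((-8 - 6)*(-97))*85 = -14*(-97)*85 = 1358*85 = 115430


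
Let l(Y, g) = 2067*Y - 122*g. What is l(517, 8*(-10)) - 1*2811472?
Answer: -1733073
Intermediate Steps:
l(Y, g) = -122*g + 2067*Y
l(517, 8*(-10)) - 1*2811472 = (-976*(-10) + 2067*517) - 1*2811472 = (-122*(-80) + 1068639) - 2811472 = (9760 + 1068639) - 2811472 = 1078399 - 2811472 = -1733073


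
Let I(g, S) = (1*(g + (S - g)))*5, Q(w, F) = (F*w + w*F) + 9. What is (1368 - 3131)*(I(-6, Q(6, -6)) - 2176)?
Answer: 4391633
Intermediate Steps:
Q(w, F) = 9 + 2*F*w (Q(w, F) = (F*w + F*w) + 9 = 2*F*w + 9 = 9 + 2*F*w)
I(g, S) = 5*S (I(g, S) = (1*S)*5 = S*5 = 5*S)
(1368 - 3131)*(I(-6, Q(6, -6)) - 2176) = (1368 - 3131)*(5*(9 + 2*(-6)*6) - 2176) = -1763*(5*(9 - 72) - 2176) = -1763*(5*(-63) - 2176) = -1763*(-315 - 2176) = -1763*(-2491) = 4391633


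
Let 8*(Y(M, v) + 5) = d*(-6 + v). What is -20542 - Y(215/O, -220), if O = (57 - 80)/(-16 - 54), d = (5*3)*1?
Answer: -80453/4 ≈ -20113.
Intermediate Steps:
d = 15 (d = 15*1 = 15)
O = 23/70 (O = -23/(-70) = -23*(-1/70) = 23/70 ≈ 0.32857)
Y(M, v) = -65/4 + 15*v/8 (Y(M, v) = -5 + (15*(-6 + v))/8 = -5 + (-90 + 15*v)/8 = -5 + (-45/4 + 15*v/8) = -65/4 + 15*v/8)
-20542 - Y(215/O, -220) = -20542 - (-65/4 + (15/8)*(-220)) = -20542 - (-65/4 - 825/2) = -20542 - 1*(-1715/4) = -20542 + 1715/4 = -80453/4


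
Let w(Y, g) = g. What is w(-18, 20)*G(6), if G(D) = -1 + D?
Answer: 100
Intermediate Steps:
w(-18, 20)*G(6) = 20*(-1 + 6) = 20*5 = 100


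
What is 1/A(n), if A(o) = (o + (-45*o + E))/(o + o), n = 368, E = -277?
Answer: -736/16469 ≈ -0.044690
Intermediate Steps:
A(o) = (-277 - 44*o)/(2*o) (A(o) = (o + (-45*o - 277))/(o + o) = (o + (-277 - 45*o))/((2*o)) = (-277 - 44*o)*(1/(2*o)) = (-277 - 44*o)/(2*o))
1/A(n) = 1/(-22 - 277/2/368) = 1/(-22 - 277/2*1/368) = 1/(-22 - 277/736) = 1/(-16469/736) = -736/16469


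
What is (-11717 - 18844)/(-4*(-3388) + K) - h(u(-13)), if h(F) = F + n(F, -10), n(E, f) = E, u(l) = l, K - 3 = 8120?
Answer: 177663/7225 ≈ 24.590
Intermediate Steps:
K = 8123 (K = 3 + 8120 = 8123)
h(F) = 2*F (h(F) = F + F = 2*F)
(-11717 - 18844)/(-4*(-3388) + K) - h(u(-13)) = (-11717 - 18844)/(-4*(-3388) + 8123) - 2*(-13) = -30561/(13552 + 8123) - 1*(-26) = -30561/21675 + 26 = -30561*1/21675 + 26 = -10187/7225 + 26 = 177663/7225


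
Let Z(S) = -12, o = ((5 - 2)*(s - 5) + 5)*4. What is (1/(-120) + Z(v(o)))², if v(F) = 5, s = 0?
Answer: 2076481/14400 ≈ 144.20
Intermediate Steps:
o = -40 (o = ((5 - 2)*(0 - 5) + 5)*4 = (3*(-5) + 5)*4 = (-15 + 5)*4 = -10*4 = -40)
(1/(-120) + Z(v(o)))² = (1/(-120) - 12)² = (-1/120 - 12)² = (-1441/120)² = 2076481/14400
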